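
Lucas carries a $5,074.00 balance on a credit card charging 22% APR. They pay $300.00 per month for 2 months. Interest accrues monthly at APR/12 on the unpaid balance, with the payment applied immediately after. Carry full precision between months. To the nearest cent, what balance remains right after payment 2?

Monthly rate r = 22%/12 = 1.83333% = 0.0183333.
Each month: B ← B·(1+r) − $300.00.
Month 1: interest $93.02; balance after payment $4,867.02.
Month 2: interest $89.23; balance after payment $4,656.25.

$4,656.25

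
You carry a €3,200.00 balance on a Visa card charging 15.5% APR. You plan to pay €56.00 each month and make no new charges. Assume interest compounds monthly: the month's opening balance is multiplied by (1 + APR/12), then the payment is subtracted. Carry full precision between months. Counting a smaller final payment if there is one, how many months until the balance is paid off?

Monthly rate r = 15.5%/12 = 1.29167% = 0.0129167.
Recurrence: B ← B·(1+r) − €56.00.
Month 1: interest €41.33; balance after payment €3,185.33.
Month 2: interest €41.14; balance after payment €3,170.48.
Closed form: n = −ln(1 − rB₀/P)/ln(1+r) = −ln(0.2619)/ln(1.01292) ≈ 104.393, so the balance reaches zero during payment 105.

105 payments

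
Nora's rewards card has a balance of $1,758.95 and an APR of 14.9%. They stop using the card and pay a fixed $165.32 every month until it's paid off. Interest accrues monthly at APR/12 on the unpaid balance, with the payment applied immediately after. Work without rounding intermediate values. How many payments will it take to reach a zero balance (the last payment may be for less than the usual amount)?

12 payments

Monthly rate r = 14.9%/12 = 1.24167% = 0.0124167.
Recurrence: B ← B·(1+r) − $165.32.
Month 1: interest $21.84; balance after payment $1,615.47.
Month 2: interest $20.06; balance after payment $1,470.21.
Closed form: n = −ln(1 − rB₀/P)/ln(1+r) = −ln(0.86789)/ln(1.01242) ≈ 11.482, so the balance reaches zero during payment 12.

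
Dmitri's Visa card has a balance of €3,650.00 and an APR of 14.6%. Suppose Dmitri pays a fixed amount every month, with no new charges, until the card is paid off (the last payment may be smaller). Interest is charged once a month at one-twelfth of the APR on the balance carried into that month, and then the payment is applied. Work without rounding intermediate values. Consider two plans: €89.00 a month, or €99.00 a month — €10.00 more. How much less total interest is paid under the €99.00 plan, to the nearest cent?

€213.17

Monthly rate r = 14.6%/12 = 1.21667% = 0.0121667.
At €89.00/mo: n = ⌈−ln(1 − rB₀/P)/ln(1+r)⌉ = 58 payments (last €13.13); total interest = total paid − €3,650.00 = €1,436.13.
At €99.00/mo: 50 payments (last €21.96); total interest €1,222.96.
Interest saved = €1,436.13 − €1,222.96 = €213.17.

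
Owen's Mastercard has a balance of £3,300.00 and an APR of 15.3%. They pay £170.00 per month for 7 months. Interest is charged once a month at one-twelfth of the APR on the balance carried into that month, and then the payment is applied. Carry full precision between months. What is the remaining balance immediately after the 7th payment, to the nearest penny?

£2,369.54

Monthly rate r = 15.3%/12 = 1.275% = 0.01275.
Each month: B ← B·(1+r) − £170.00.
Month 1: interest £42.08; balance after payment £3,172.07.
Month 2: interest £40.44; balance after payment £3,042.52.
Month 3: interest £38.79; balance after payment £2,911.31.
Month 4: interest £37.12; balance after payment £2,778.43.
Month 5: interest £35.42; balance after payment £2,643.86.
Month 6: interest £33.71; balance after payment £2,507.56.
Month 7: interest £31.97; balance after payment £2,369.54.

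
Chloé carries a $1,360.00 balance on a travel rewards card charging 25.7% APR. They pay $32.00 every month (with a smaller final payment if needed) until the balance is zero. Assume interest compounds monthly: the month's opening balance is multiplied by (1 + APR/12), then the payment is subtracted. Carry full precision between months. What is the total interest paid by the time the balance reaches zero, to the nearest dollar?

$2,280

Monthly rate r = 25.7%/12 = 2.14167% = 0.0214167.
Payoff takes n = ⌈−ln(1 − rB₀/P)/ln(1+r)⌉ = ⌈113.742⌉ = 114 payments; the last is $23.82.
Total paid = 113·$32.00 + $23.82 = $3,639.82.
Total interest = total paid − principal = $3,639.82 − $1,360.00 = $2,279.82.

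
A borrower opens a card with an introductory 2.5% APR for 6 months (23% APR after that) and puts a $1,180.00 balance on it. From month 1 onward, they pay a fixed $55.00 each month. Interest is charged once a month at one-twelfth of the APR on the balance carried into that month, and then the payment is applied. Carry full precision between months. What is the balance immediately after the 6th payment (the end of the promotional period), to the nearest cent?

Promo months 1–6 at r₀ = 2.5%/12 = 0.00208333; months 7+ at r₁ = 23%/12 = 0.0191667.
After month 6: iterate B ← B·(1+r₀) − $55.00 for 6 months → $863.10.

$863.10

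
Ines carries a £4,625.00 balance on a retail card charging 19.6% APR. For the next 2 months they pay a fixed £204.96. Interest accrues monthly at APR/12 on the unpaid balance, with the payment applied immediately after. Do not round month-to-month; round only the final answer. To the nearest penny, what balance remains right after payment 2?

Monthly rate r = 19.6%/12 = 1.63333% = 0.0163333.
Each month: B ← B·(1+r) − £204.96.
Month 1: interest £75.54; balance after payment £4,495.58.
Month 2: interest £73.43; balance after payment £4,364.05.

£4,364.05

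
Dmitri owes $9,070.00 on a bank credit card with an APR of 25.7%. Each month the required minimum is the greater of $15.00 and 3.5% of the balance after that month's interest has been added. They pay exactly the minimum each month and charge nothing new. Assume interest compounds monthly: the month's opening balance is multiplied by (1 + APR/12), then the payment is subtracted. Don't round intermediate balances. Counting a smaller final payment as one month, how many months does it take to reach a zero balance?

257 months

Monthly rate r = 25.7%/12 = 2.14167% = 0.0214167.
While 3.5% of the post-interest balance exceeds $15.00, each month B ← (B·(1+r))·(1 − 0.035), i.e. B shrinks by the factor (1+r)·0.965 = 0.98567.
This holds for months 1–213. Entering month 214 the balance is $418.94; 3.5% of the post-interest balance is now below $15.00, so the flat $15.00 minimum applies from here.
From month 214 a fixed $15.00 at rate r clears $418.94 in 44 more payments. Total: 213 + 44 = 257 months.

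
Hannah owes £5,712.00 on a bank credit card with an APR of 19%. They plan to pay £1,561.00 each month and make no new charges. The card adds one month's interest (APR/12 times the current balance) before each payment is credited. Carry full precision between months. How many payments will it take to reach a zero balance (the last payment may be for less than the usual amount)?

Monthly rate r = 19%/12 = 1.58333% = 0.0158333.
Recurrence: B ← B·(1+r) − £1,561.00.
Month 1: interest £90.44; balance after payment £4,241.44.
Month 2: interest £67.16; balance after payment £2,747.60.
Month 3: interest £43.50; balance after payment £1,230.10.
Month 4: interest £19.48; balance after payment £0.00.

4 payments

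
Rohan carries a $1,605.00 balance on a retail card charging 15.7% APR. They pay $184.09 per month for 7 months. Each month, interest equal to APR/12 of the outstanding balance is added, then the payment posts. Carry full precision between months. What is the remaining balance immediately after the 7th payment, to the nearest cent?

$417.56

Monthly rate r = 15.7%/12 = 1.30833% = 0.0130833.
Each month: B ← B·(1+r) − $184.09.
Month 1: interest $21.00; balance after payment $1,441.91.
Month 2: interest $18.86; balance after payment $1,276.68.
Month 3: interest $16.70; balance after payment $1,109.30.
Month 4: interest $14.51; balance after payment $939.72.
Month 5: interest $12.29; balance after payment $767.92.
Month 6: interest $10.05; balance after payment $593.88.
Month 7: interest $7.77; balance after payment $417.56.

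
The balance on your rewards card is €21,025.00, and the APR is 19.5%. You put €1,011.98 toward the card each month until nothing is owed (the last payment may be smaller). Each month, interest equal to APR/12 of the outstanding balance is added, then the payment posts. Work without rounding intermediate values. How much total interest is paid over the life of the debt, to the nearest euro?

Monthly rate r = 19.5%/12 = 1.625% = 0.01625.
Payoff takes n = ⌈−ln(1 − rB₀/P)/ln(1+r)⌉ = ⌈25.553⌉ = 26 payments; the last is €561.94.
Total paid = 25·€1,011.98 + €561.94 = €25,861.44.
Total interest = total paid − principal = €25,861.44 − €21,025.00 = €4,836.44.

€4,836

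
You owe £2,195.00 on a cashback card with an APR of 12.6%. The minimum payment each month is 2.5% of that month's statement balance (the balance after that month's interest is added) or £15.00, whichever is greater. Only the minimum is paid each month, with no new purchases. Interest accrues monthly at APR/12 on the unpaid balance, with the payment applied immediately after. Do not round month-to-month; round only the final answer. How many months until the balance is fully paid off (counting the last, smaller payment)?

Monthly rate r = 12.6%/12 = 1.05% = 0.0105.
While 2.5% of the post-interest balance exceeds £15.00, each month B ← (B·(1+r))·(1 − 0.025), i.e. B shrinks by the factor (1+r)·0.975 = 0.98524.
This holds for months 1–88. Entering month 89 the balance is £592.98; 2.5% of the post-interest balance is now below £15.00, so the flat £15.00 minimum applies from here.
From month 89 a fixed £15.00 at rate r clears £592.98 in 52 more payments. Total: 88 + 52 = 140 months.

140 months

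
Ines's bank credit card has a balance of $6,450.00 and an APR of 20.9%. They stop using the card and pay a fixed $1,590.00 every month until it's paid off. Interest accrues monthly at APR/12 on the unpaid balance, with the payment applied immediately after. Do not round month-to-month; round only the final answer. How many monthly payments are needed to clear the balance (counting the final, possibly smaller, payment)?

Monthly rate r = 20.9%/12 = 1.74167% = 0.0174167.
Recurrence: B ← B·(1+r) − $1,590.00.
Month 1: interest $112.34; balance after payment $4,972.34.
Month 2: interest $86.60; balance after payment $3,468.94.
Month 3: interest $60.42; balance after payment $1,939.36.
Month 4: interest $33.78; balance after payment $383.13.
Month 5: interest $6.67; balance after payment $0.00.

5 payments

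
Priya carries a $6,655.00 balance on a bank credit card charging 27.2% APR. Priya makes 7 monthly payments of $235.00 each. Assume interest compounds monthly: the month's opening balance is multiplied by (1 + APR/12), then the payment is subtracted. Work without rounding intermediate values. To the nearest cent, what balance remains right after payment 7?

$6,024.32

Monthly rate r = 27.2%/12 = 2.26667% = 0.0226667.
Each month: B ← B·(1+r) − $235.00.
Month 1: interest $150.85; balance after payment $6,570.85.
Month 2: interest $148.94; balance after payment $6,484.79.
Month 3: interest $146.99; balance after payment $6,396.77.
Month 4: interest $144.99; balance after payment $6,306.77.
Month 5: interest $142.95; balance after payment $6,214.72.
Month 6: interest $140.87; balance after payment $6,120.59.
Month 7: interest $138.73; balance after payment $6,024.32.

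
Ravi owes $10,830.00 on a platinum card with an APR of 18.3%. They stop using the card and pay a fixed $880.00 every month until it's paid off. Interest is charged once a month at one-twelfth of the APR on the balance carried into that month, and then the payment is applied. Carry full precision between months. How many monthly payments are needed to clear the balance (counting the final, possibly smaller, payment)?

14 payments

Monthly rate r = 18.3%/12 = 1.525% = 0.01525.
Recurrence: B ← B·(1+r) − $880.00.
Month 1: interest $165.16; balance after payment $10,115.16.
Month 2: interest $154.26; balance after payment $9,389.41.
Closed form: n = −ln(1 − rB₀/P)/ln(1+r) = −ln(0.81232)/ln(1.01525) ≈ 13.734, so the balance reaches zero during payment 14.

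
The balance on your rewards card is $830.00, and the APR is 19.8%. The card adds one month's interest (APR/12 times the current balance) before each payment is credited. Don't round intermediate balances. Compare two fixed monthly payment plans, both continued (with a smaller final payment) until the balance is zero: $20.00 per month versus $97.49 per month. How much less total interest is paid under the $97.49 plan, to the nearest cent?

$508.90

Monthly rate r = 19.8%/12 = 1.65% = 0.0165.
At $20.00/mo: n = ⌈−ln(1 − rB₀/P)/ln(1+r)⌉ = 71 payments (last $10.81); total interest = total paid − $830.00 = $580.81.
At $97.49/mo: 10 payments (last $24.50); total interest $71.91.
Interest saved = $580.81 − $71.91 = $508.90.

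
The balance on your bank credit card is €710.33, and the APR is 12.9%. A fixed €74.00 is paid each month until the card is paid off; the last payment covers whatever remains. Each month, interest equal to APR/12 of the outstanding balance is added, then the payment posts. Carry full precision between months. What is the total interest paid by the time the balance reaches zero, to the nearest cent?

Monthly rate r = 12.9%/12 = 1.075% = 0.01075.
Payoff takes n = ⌈−ln(1 − rB₀/P)/ln(1+r)⌉ = ⌈10.186⌉ = 11 payments; the last is €13.80.
Total paid = 10·€74.00 + €13.80 = €753.80.
Total interest = total paid − principal = €753.80 − €710.33 = €43.47.

€43.47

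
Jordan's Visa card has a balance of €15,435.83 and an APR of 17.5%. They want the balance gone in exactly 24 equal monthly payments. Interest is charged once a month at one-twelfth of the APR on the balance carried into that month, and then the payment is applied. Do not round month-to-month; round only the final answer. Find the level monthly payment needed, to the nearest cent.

€766.90

Monthly rate r = 17.5%/12 = 1.45833% = 0.0145833.
Level-payment amortization: P = B₀·r / (1 − (1+r)^(−n)) = 15435.83·0.0145833 / (1 − 1.01458^(−24)).
Denominator 1 − (1+r)^(−24) = 0.29352853.
P = 225.106 / 0.29352853 ≈ 766.90.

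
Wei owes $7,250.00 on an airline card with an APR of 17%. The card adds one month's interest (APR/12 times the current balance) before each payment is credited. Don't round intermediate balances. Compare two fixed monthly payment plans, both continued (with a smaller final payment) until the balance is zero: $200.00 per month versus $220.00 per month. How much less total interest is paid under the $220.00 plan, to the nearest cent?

$408.59

Monthly rate r = 17%/12 = 1.41667% = 0.0141667.
At $200.00/mo: n = ⌈−ln(1 − rB₀/P)/ln(1+r)⌉ = 52 payments (last $45.37); total interest = total paid − $7,250.00 = $2,995.37.
At $220.00/mo: 45 payments (last $156.78); total interest $2,586.78.
Interest saved = $2,995.37 − $2,586.78 = $408.59.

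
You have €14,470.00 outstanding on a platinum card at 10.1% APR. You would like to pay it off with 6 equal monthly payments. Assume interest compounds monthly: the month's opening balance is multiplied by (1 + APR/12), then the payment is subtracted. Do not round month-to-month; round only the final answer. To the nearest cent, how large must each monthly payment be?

Monthly rate r = 10.1%/12 = 0.841667% = 0.00841667.
Level-payment amortization: P = B₀·r / (1 − (1+r)^(−n)) = 14470.00·0.00841667 / (1 − 1.00842^(−6)).
Denominator 1 − (1+r)^(−6) = 0.0490451217.
P = 121.789 / 0.0490451217 ≈ 2483.21.

€2,483.21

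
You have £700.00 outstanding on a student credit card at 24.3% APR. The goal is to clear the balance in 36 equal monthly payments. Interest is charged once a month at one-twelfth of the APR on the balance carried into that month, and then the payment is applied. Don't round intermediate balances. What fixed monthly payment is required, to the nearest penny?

£27.57

Monthly rate r = 24.3%/12 = 2.025% = 0.02025.
Level-payment amortization: P = B₀·r / (1 − (1+r)^(−n)) = 700.00·0.02025 / (1 − 1.02025^(−36)).
Denominator 1 − (1+r)^(−36) = 0.514082796.
P = 14.175 / 0.514082796 ≈ 27.57.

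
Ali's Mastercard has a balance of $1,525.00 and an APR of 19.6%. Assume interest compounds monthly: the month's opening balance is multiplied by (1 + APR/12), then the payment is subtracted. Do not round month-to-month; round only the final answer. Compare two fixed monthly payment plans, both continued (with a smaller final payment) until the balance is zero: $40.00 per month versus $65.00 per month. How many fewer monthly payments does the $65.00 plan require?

Monthly rate r = 19.6%/12 = 1.63333% = 0.0163333.
At $40.00/mo: n = ⌈−ln(1 − rB₀/P)/ln(1+r)⌉ = 61 payments (last $6.60); total interest = total paid − $1,525.00 = $881.60.
At $65.00/mo: 30 payments (last $53.75); total interest $413.75.
Payments saved = 61 − 30 = 31.

31 fewer payments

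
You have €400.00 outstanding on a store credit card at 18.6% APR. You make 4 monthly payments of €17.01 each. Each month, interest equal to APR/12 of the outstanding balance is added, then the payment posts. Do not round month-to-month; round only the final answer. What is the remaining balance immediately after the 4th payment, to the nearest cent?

€355.74

Monthly rate r = 18.6%/12 = 1.55% = 0.0155.
Each month: B ← B·(1+r) − €17.01.
Month 1: interest €6.20; balance after payment €389.19.
Month 2: interest €6.03; balance after payment €378.21.
Month 3: interest €5.86; balance after payment €367.06.
Month 4: interest €5.69; balance after payment €355.74.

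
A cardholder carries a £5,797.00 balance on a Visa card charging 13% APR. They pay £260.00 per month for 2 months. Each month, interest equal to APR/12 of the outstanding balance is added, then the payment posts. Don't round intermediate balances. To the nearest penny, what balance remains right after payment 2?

Monthly rate r = 13%/12 = 1.08333% = 0.0108333.
Each month: B ← B·(1+r) − £260.00.
Month 1: interest £62.80; balance after payment £5,599.80.
Month 2: interest £60.66; balance after payment £5,400.47.

£5,400.47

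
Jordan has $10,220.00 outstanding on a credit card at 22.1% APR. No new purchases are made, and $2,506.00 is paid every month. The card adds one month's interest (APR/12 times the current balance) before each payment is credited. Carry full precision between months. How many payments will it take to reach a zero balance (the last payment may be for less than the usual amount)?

5 months

Monthly rate r = 22.1%/12 = 1.84167% = 0.0184167.
Recurrence: B ← B·(1+r) − $2,506.00.
Month 1: interest $188.22; balance after payment $7,902.22.
Month 2: interest $145.53; balance after payment $5,541.75.
Month 3: interest $102.06; balance after payment $3,137.81.
Month 4: interest $57.79; balance after payment $689.60.
Month 5: interest $12.70; balance after payment $0.00.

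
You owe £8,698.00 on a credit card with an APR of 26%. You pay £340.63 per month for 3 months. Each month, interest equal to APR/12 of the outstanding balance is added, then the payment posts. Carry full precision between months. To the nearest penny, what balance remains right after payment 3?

Monthly rate r = 26%/12 = 2.16667% = 0.0216667.
Each month: B ← B·(1+r) − £340.63.
Month 1: interest £188.46; balance after payment £8,545.83.
Month 2: interest £185.16; balance after payment £8,390.36.
Month 3: interest £181.79; balance after payment £8,231.52.

£8,231.52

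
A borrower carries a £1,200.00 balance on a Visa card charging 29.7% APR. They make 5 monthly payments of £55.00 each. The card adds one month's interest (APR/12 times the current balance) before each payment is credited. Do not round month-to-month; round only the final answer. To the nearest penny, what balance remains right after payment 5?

Monthly rate r = 29.7%/12 = 2.475% = 0.02475.
Each month: B ← B·(1+r) − £55.00.
Month 1: interest £29.70; balance after payment £1,174.70.
Month 2: interest £29.07; balance after payment £1,148.77.
Month 3: interest £28.43; balance after payment £1,122.21.
Month 4: interest £27.77; balance after payment £1,094.98.
Month 5: interest £27.10; balance after payment £1,067.08.

£1,067.08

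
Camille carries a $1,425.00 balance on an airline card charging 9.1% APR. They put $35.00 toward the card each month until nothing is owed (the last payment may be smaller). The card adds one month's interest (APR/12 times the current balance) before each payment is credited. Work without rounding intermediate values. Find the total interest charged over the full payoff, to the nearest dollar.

Monthly rate r = 9.1%/12 = 0.758333% = 0.00758333.
Payoff takes n = ⌈−ln(1 − rB₀/P)/ln(1+r)⌉ = ⌈48.877⌉ = 49 payments; the last is $30.72.
Total paid = 48·$35.00 + $30.72 = $1,710.72.
Total interest = total paid − principal = $1,710.72 − $1,425.00 = $285.72.

$286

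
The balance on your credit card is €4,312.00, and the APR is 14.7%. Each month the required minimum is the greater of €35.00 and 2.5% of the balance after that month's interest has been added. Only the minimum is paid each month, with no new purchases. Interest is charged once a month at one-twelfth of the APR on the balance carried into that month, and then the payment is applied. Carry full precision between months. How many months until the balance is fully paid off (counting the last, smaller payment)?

Monthly rate r = 14.7%/12 = 1.225% = 0.01225.
While 2.5% of the post-interest balance exceeds €35.00, each month B ← (B·(1+r))·(1 − 0.025), i.e. B shrinks by the factor (1+r)·0.975 = 0.98694.
This holds for months 1–87. Entering month 88 the balance is €1,374.41; 2.5% of the post-interest balance is now below €35.00, so the flat €35.00 minimum applies from here.
From month 88 a fixed €35.00 at rate r clears €1,374.41 in 54 more payments. Total: 87 + 54 = 141 months.

141 months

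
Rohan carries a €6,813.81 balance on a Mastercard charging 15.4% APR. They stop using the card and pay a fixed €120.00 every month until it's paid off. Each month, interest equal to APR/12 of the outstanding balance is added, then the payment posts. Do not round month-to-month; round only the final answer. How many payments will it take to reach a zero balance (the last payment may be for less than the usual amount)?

103 months

Monthly rate r = 15.4%/12 = 1.28333% = 0.0128333.
Recurrence: B ← B·(1+r) − €120.00.
Month 1: interest €87.44; balance after payment €6,781.25.
Month 2: interest €87.03; balance after payment €6,748.28.
Closed form: n = −ln(1 − rB₀/P)/ln(1+r) = −ln(0.2713)/ln(1.01283) ≈ 102.302, so the balance reaches zero during payment 103.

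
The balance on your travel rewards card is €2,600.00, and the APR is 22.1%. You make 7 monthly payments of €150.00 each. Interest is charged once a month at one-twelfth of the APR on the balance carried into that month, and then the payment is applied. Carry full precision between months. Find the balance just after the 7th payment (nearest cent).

Monthly rate r = 22.1%/12 = 1.84167% = 0.0184167.
Each month: B ← B·(1+r) − €150.00.
Month 1: interest €47.88; balance after payment €2,497.88.
Month 2: interest €46.00; balance after payment €2,393.89.
Month 3: interest €44.09; balance after payment €2,287.97.
Month 4: interest €42.14; balance after payment €2,180.11.
Month 5: interest €40.15; balance after payment €2,070.26.
Month 6: interest €38.13; balance after payment €1,958.39.
Month 7: interest €36.07; balance after payment €1,844.45.

€1,844.45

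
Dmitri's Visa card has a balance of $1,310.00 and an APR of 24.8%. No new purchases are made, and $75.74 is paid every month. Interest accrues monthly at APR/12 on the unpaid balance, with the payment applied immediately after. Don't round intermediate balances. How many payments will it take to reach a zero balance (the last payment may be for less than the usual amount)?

22 payments

Monthly rate r = 24.8%/12 = 2.06667% = 0.0206667.
Recurrence: B ← B·(1+r) − $75.74.
Month 1: interest $27.07; balance after payment $1,261.33.
Month 2: interest $26.07; balance after payment $1,211.66.
Closed form: n = −ln(1 − rB₀/P)/ln(1+r) = −ln(0.64255)/ln(1.02067) ≈ 21.623, so the balance reaches zero during payment 22.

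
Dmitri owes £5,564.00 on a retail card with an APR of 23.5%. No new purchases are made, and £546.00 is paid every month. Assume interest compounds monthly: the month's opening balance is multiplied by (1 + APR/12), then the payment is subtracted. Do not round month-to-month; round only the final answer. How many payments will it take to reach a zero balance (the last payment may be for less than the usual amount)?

Monthly rate r = 23.5%/12 = 1.95833% = 0.0195833.
Recurrence: B ← B·(1+r) − £546.00.
Month 1: interest £108.96; balance after payment £5,126.96.
Month 2: interest £100.40; balance after payment £4,681.36.
Closed form: n = −ln(1 − rB₀/P)/ln(1+r) = −ln(0.80044)/ln(1.01958) ≈ 11.478, so the balance reaches zero during payment 12.

12 months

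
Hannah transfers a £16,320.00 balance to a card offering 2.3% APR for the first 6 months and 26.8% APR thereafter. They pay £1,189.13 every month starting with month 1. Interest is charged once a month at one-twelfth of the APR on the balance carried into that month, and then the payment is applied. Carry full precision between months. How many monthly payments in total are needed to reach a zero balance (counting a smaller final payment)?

Promo months 1–6 at r₀ = 2.3%/12 = 0.00191667; months 7+ at r₁ = 26.8%/12 = 0.0223333.
After month 6: iterate B ← B·(1+r₀) − £1,189.13 for 6 months → £9,339.53.
Then at r₁ with £1,189.13/mo: n₂ = −ln(1 − r₁·B/P)/ln(1+r₁) ≈ 8.73 → 9 more payments.

15 months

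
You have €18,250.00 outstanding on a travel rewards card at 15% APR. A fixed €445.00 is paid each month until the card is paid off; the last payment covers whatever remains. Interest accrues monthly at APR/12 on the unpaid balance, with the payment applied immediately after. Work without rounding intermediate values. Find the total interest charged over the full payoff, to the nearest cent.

Monthly rate r = 15%/12 = 1.25% = 0.0125.
Payoff takes n = ⌈−ln(1 − rB₀/P)/ln(1+r)⌉ = ⌈57.859⌉ = 58 payments; the last is €382.54.
Total paid = 57·€445.00 + €382.54 = €25,747.54.
Total interest = total paid − principal = €25,747.54 − €18,250.00 = €7,497.54.

€7,497.54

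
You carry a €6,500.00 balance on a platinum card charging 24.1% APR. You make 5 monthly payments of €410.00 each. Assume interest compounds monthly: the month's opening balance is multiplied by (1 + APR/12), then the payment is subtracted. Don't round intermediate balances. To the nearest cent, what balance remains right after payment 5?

Monthly rate r = 24.1%/12 = 2.00833% = 0.0200833.
Each month: B ← B·(1+r) − €410.00.
Month 1: interest €130.54; balance after payment €6,220.54.
Month 2: interest €124.93; balance after payment €5,935.47.
Month 3: interest €119.20; balance after payment €5,644.67.
Month 4: interest €113.36; balance after payment €5,348.04.
Month 5: interest €107.41; balance after payment €5,045.45.

€5,045.45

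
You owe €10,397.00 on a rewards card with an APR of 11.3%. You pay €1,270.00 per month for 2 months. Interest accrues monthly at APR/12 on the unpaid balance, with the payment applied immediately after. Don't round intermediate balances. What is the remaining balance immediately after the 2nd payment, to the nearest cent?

€8,041.77

Monthly rate r = 11.3%/12 = 0.941667% = 0.00941667.
Each month: B ← B·(1+r) − €1,270.00.
Month 1: interest €97.91; balance after payment €9,224.91.
Month 2: interest €86.87; balance after payment €8,041.77.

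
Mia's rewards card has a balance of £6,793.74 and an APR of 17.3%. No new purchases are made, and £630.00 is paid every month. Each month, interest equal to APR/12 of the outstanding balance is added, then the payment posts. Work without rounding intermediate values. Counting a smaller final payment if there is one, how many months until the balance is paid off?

Monthly rate r = 17.3%/12 = 1.44167% = 0.0144167.
Recurrence: B ← B·(1+r) − £630.00.
Month 1: interest £97.94; balance after payment £6,261.68.
Month 2: interest £90.27; balance after payment £5,721.96.
Closed form: n = −ln(1 − rB₀/P)/ln(1+r) = −ln(0.84453)/ln(1.01442) ≈ 11.805, so the balance reaches zero during payment 12.

12 payments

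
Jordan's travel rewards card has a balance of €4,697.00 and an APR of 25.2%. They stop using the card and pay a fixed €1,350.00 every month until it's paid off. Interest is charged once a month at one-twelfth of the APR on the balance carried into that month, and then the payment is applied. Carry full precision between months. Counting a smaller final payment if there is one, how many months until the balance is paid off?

Monthly rate r = 25.2%/12 = 2.1% = 0.021.
Recurrence: B ← B·(1+r) − €1,350.00.
Month 1: interest €98.64; balance after payment €3,445.64.
Month 2: interest €72.36; balance after payment €2,168.00.
Month 3: interest €45.53; balance after payment €863.52.
Month 4: interest €18.13; balance after payment €0.00.

4 months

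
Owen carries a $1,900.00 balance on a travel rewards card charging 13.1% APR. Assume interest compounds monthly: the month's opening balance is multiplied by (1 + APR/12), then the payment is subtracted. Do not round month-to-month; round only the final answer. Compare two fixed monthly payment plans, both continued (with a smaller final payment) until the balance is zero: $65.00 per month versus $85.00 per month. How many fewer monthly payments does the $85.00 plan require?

Monthly rate r = 13.1%/12 = 1.09167% = 0.0109167.
At $65.00/mo: n = ⌈−ln(1 − rB₀/P)/ln(1+r)⌉ = 36 payments (last $26.01); total interest = total paid − $1,900.00 = $401.01.
At $85.00/mo: 26 payments (last $65.08); total interest $290.08.
Payments saved = 36 − 26 = 10.

10 fewer payments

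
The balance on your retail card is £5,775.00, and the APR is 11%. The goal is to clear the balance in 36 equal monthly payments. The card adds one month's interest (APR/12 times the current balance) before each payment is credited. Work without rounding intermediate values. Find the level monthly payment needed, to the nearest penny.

£189.07

Monthly rate r = 11%/12 = 0.916667% = 0.00916667.
Level-payment amortization: P = B₀·r / (1 − (1+r)^(−n)) = 5775.00·0.00916667 / (1 − 1.00917^(−36)).
Denominator 1 − (1+r)^(−36) = 0.279994681.
P = 52.9375 / 0.279994681 ≈ 189.07.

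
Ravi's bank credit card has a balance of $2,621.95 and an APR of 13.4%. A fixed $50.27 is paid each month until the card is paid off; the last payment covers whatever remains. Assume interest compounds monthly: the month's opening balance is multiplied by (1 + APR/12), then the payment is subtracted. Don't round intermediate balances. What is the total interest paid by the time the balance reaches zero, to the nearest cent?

Monthly rate r = 13.4%/12 = 1.11667% = 0.0111667.
Payoff takes n = ⌈−ln(1 − rB₀/P)/ln(1+r)⌉ = ⌈78.641⌉ = 79 payments; the last is $32.27.
Total paid = 78·$50.27 + $32.27 = $3,953.33.
Total interest = total paid − principal = $3,953.33 − $2,621.95 = $1,331.38.

$1,331.38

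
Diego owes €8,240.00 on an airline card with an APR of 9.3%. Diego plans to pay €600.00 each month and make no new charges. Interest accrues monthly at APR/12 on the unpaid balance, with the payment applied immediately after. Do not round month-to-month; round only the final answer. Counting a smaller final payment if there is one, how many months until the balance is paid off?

15 payments

Monthly rate r = 9.3%/12 = 0.775% = 0.00775.
Recurrence: B ← B·(1+r) − €600.00.
Month 1: interest €63.86; balance after payment €7,703.86.
Month 2: interest €59.70; balance after payment €7,163.56.
Closed form: n = −ln(1 − rB₀/P)/ln(1+r) = −ln(0.89357)/ln(1.00775) ≈ 14.577, so the balance reaches zero during payment 15.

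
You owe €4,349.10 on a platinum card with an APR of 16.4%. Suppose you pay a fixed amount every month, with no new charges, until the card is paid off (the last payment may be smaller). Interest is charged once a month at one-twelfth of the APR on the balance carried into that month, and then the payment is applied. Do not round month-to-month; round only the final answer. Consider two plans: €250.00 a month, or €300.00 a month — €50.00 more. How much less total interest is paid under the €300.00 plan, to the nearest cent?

Monthly rate r = 16.4%/12 = 1.36667% = 0.0136667.
At €250.00/mo: n = ⌈−ln(1 − rB₀/P)/ln(1+r)⌉ = 20 payments (last €249.99); total interest = total paid − €4,349.10 = €650.89.
At €300.00/mo: 17 payments (last €80.35); total interest €531.25.
Interest saved = €650.89 − €531.25 = €119.64.

€119.64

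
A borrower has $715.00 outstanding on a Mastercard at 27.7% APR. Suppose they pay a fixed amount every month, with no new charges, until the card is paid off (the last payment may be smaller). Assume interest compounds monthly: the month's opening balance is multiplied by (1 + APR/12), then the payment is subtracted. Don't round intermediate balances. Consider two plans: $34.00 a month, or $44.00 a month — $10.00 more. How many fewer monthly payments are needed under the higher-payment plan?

Monthly rate r = 27.7%/12 = 2.30833% = 0.0230833.
At $34.00/mo: n = ⌈−ln(1 − rB₀/P)/ln(1+r)⌉ = 30 payments (last $3.93); total interest = total paid − $715.00 = $274.93.
At $44.00/mo: 21 payments (last $26.63); total interest $191.63.
Payments saved = 30 − 21 = 9.

9 fewer payments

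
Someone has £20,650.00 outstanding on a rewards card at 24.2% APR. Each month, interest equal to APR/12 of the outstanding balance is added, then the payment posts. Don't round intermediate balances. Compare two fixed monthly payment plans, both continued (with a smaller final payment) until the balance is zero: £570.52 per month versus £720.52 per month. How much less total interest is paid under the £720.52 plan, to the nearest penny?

£6,274.70

Monthly rate r = 24.2%/12 = 2.01667% = 0.0201667.
At £570.52/mo: n = ⌈−ln(1 − rB₀/P)/ln(1+r)⌉ = 66 payments (last £324.18); total interest = total paid − £20,650.00 = £16,757.98.
At £720.52/mo: 44 payments (last £150.92); total interest £10,483.28.
Interest saved = £16,757.98 − £10,483.28 = £6,274.70.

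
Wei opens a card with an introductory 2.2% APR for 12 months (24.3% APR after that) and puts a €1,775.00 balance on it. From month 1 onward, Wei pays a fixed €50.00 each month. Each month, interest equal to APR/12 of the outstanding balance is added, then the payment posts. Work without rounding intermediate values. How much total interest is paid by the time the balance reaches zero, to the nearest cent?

€501.48

Promo months 1–12 at r₀ = 2.2%/12 = 0.00183333; months 13+ at r₁ = 24.3%/12 = 0.02025.
After month 12: iterate B ← B·(1+r₀) − €50.00 for 12 months → €1,208.36.
Then at r₁ with €50.00/mo: n₂ = −ln(1 − r₁·B/P)/ln(1+r₁) ≈ 33.53 → 34 more payments.
Total paid = 45·€50.00 + €26.48 = €2,276.48; interest = €2,276.48 − €1,775.00 = €501.48.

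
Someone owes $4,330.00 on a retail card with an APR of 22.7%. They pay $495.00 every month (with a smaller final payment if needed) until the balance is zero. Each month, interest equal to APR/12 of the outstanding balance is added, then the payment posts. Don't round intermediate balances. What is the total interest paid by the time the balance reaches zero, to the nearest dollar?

Monthly rate r = 22.7%/12 = 1.89167% = 0.0189167.
Payoff takes n = ⌈−ln(1 − rB₀/P)/ln(1+r)⌉ = ⌈9.653⌉ = 10 payments; the last is $324.11.
Total paid = 9·$495.00 + $324.11 = $4,779.11.
Total interest = total paid − principal = $4,779.11 − $4,330.00 = $449.11.

$449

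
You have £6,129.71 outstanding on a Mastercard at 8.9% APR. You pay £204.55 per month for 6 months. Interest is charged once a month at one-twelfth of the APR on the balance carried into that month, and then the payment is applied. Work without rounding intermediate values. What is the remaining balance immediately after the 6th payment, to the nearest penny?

£5,157.31

Monthly rate r = 8.9%/12 = 0.741667% = 0.00741667.
Each month: B ← B·(1+r) − £204.55.
Month 1: interest £45.46; balance after payment £5,970.62.
Month 2: interest £44.28; balance after payment £5,810.35.
Month 3: interest £43.09; balance after payment £5,648.90.
Month 4: interest £41.90; balance after payment £5,486.24.
Month 5: interest £40.69; balance after payment £5,322.38.
Month 6: interest £39.47; balance after payment £5,157.31.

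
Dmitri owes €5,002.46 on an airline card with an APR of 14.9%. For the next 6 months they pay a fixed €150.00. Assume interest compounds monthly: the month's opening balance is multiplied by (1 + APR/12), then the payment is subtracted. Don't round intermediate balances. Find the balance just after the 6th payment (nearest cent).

€4,458.50

Monthly rate r = 14.9%/12 = 1.24167% = 0.0124167.
Each month: B ← B·(1+r) − €150.00.
Month 1: interest €62.11; balance after payment €4,914.57.
Month 2: interest €61.02; balance after payment €4,825.60.
Month 3: interest €59.92; balance after payment €4,735.51.
Month 4: interest €58.80; balance after payment €4,644.31.
Month 5: interest €57.67; balance after payment €4,551.98.
Month 6: interest €56.52; balance after payment €4,458.50.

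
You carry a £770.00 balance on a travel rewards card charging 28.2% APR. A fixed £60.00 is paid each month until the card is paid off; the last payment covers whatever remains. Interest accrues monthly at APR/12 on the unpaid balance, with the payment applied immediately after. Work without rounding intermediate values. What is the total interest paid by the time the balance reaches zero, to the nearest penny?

£157.34

Monthly rate r = 28.2%/12 = 2.35% = 0.0235.
Payoff takes n = ⌈−ln(1 − rB₀/P)/ln(1+r)⌉ = ⌈15.453⌉ = 16 payments; the last is £27.34.
Total paid = 15·£60.00 + £27.34 = £927.34.
Total interest = total paid − principal = £927.34 − £770.00 = £157.34.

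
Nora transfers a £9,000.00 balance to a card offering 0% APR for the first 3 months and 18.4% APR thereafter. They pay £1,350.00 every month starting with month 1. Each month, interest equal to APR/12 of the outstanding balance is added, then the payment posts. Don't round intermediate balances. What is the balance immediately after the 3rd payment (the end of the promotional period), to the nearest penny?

Promo months 1–3 at r₀ = 0%/12 = 0; months 4+ at r₁ = 18.4%/12 = 0.0153333.
After month 3 (no interest yet): B = £9,000.00 − 3·£1,350.00 = £4,950.00.

£4,950.00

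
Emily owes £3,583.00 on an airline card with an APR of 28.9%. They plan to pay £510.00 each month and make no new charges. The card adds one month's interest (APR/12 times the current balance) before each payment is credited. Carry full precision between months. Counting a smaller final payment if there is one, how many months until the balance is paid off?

Monthly rate r = 28.9%/12 = 2.40833% = 0.0240833.
Recurrence: B ← B·(1+r) − £510.00.
Month 1: interest £86.29; balance after payment £3,159.29.
Month 2: interest £76.09; balance after payment £2,725.38.
Closed form: n = −ln(1 − rB₀/P)/ln(1+r) = −ln(0.8308)/ln(1.02408) ≈ 7.789, so the balance reaches zero during payment 8.

8 months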